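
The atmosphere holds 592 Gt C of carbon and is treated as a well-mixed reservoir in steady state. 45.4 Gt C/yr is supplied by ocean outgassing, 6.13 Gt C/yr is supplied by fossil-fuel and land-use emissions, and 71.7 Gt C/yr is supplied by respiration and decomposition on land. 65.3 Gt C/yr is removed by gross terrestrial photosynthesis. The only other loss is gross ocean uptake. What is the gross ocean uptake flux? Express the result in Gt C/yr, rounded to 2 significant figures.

58 Gt C/yr

At steady state ΣF_in = ΣF_out.
ΣF_in = 45.4 + 6.13 + 71.7 = 123.23 Gt C/yr.
Gross ocean uptake flux = ΣF_in − (65.3) = 123.23 − 65.30 = 57.93 Gt C/yr.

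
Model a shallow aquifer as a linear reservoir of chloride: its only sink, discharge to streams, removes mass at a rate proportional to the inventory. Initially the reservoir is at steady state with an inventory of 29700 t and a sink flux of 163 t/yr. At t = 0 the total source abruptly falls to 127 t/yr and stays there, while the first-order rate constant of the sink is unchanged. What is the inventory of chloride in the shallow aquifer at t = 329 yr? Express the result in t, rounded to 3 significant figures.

24200 t

Residence time τ = M₀/F₀ = 182.2 yr. The eventual steady state is M_∞ = M₀·(F₁/F₀) = 29700 × 127/163 = 23140 t.
The anomaly ΔM(t) = M(t) − M_∞ decays as ΔM₀·e^(−t/τ) with ΔM₀ = 29700 − 23140 = 6560 t.
At t = 329 yr, e^(−t/τ) = e^(−1.806) = 0.1644, so ΔM = 1078 t and M = 23140 + 1078 = 24219 t.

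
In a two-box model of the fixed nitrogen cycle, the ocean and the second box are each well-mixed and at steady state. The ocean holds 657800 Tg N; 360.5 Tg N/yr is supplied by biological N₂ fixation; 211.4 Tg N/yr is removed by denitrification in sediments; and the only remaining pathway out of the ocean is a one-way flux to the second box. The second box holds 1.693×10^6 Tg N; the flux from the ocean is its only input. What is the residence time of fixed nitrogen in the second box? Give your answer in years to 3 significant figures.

11400 yr

Balance the ocean: ΣF_in = 360.50 Tg N/yr.
Flux to the second box = ΣF_in − (211.4) = 149.10 Tg N/yr.
At steady state the output of the second box equals its input, 149.10 Tg N/yr.
τ = M / F = 1.693×10^6 / 149.10 = 11350 yr.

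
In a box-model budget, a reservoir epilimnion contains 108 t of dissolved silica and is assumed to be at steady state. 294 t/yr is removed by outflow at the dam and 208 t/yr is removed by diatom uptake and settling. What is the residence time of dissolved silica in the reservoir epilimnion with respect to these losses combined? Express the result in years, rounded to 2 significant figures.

0.22 yr

Total removal = 294.0 + 208.0 = 502.00 t/yr.
τ = M / ΣF_out = 108 / 502.00 = 0.2151 yr.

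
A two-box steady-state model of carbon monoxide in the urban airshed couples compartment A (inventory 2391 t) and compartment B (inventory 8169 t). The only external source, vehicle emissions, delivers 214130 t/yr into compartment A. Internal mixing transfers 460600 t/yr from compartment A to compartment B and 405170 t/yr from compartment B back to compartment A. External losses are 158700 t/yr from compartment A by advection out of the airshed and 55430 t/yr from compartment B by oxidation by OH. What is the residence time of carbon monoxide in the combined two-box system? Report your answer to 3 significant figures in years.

For the system as a whole, the A↔B exchange is internal and contributes nothing to the throughput; only the external sinks remove mass.
M_total = 2391 + 8169 = 10560 t.
ΣF_external_out = 158700 + 55430 = 214130 t/yr.
τ = M_total / ΣF_ext = 10560 / 214130 = 0.04932 yr.

0.0493 yr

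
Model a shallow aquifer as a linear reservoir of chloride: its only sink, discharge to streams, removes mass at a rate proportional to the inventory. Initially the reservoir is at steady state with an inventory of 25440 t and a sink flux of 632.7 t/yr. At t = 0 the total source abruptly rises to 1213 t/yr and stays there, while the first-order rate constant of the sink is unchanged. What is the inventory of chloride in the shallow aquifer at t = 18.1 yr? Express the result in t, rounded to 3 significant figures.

τ = M₀/F₀ = 25440/632.7 = 40.21 yr; rate constant k = 1/τ.
New steady state M_∞ = F₁/k = F₁·τ = 1213 × 40.21 = 48773 t.
M(t) = M_∞ + (M₀ − M_∞)·e^(−t/τ); t/τ = 18.1/40.21 = 0.4502, so e^(−t/τ) = 0.6375.
M(t) = 48773 − 23330 × 0.6375 = 33898 t.

33900 t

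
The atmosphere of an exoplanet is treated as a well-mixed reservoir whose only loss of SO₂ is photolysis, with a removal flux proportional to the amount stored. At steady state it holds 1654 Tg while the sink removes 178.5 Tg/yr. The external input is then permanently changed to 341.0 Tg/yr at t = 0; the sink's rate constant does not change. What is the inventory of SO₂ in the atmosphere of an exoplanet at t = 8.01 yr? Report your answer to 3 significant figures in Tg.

τ = M₀/F₀ = 1654/178.5 = 9.266 yr; rate constant k = 1/τ.
New steady state M_∞ = F₁/k = F₁·τ = 341.0 × 9.266 = 3159.7 Tg.
M(t) = M_∞ + (M₀ − M_∞)·e^(−t/τ); t/τ = 8.01/9.266 = 0.8644, so e^(−t/τ) = 0.4213.
M(t) = 3159.7 − 1506 × 0.4213 = 2525.4 Tg.

2530 Tg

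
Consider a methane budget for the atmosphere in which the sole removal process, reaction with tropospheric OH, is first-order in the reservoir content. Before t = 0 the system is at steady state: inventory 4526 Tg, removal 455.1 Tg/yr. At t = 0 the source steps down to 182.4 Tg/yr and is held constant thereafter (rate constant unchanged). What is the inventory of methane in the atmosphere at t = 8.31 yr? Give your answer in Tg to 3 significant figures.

2990 Tg

Residence time τ = M₀/F₀ = 9.945 yr. The eventual steady state is M_∞ = M₀·(F₁/F₀) = 4526 × 182.4/455.1 = 1814.0 Tg.
The anomaly ΔM(t) = M(t) − M_∞ decays as ΔM₀·e^(−t/τ) with ΔM₀ = 4526 − 1814.0 = 2712 Tg.
At t = 8.31 yr, e^(−t/τ) = e^(−0.8356) = 0.4336, so ΔM = 1176 Tg and M = 1814.0 + 1176 = 2990.0 Tg.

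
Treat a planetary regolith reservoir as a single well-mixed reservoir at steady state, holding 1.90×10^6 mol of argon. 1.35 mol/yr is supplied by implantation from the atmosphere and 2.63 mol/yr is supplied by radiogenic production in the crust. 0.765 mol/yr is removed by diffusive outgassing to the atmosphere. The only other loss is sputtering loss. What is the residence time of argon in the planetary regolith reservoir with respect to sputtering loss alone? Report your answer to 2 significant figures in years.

At steady state ΣF_in = ΣF_out.
ΣF_in = 1.35 + 2.63 = 3.9800 mol/yr.
Sputtering loss flux = ΣF_in − (0.765) = 3.9800 − 0.7650 = 3.215 mol/yr.
τ = M / F = 1.90×10^6 / 3.215 = 591000 yr.

590000 yr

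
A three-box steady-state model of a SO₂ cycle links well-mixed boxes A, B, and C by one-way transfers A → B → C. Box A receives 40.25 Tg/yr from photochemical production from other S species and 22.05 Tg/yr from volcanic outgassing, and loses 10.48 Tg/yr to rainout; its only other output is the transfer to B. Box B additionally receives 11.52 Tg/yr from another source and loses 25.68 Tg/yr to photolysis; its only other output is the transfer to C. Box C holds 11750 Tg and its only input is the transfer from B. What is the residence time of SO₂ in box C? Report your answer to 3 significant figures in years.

Box A: F(A→B) = (40.25 + 22.05) − 10.48 = 51.820 Tg/yr.
Box B: F(B→C) = (51.820 + 11.52) − 25.68 = 37.660 Tg/yr.
Box C throughput = its input = 37.660 Tg/yr; τ = 11750 / 37.660 = 312.0 yr.

312 yr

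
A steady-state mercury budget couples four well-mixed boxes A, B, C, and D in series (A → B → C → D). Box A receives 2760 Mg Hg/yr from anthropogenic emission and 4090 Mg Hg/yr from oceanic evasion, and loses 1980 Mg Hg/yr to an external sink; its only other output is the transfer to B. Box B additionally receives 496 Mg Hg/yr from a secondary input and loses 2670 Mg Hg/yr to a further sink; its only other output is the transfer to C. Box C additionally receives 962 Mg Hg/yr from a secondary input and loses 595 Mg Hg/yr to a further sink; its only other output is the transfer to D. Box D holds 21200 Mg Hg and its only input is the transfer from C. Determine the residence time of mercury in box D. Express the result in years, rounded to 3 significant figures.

6.92 yr

Box A: F(A→B) = (2760 + 4090) − 1980 = 4870.0 Mg Hg/yr.
Box B: F(B→C) = (4870.0 + 496) − 2670 = 2696.0 Mg Hg/yr.
Box C: F(C→D) = (2696.0 + 962) − 595 = 3063.0 Mg Hg/yr.
Box D throughput = its input = 3063.0 Mg Hg/yr; τ = 21200 / 3063.0 = 6.921 yr.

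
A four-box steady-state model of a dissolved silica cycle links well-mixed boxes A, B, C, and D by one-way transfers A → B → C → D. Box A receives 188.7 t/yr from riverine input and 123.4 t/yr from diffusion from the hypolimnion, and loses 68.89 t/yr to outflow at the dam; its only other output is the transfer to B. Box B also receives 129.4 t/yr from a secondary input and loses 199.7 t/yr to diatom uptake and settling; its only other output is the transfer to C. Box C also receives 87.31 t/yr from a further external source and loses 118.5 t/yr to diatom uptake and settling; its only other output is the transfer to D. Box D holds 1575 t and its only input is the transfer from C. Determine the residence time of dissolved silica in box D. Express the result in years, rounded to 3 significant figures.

Box A: F(A→B) = (188.7 + 123.4) − 68.89 = 243.21 t/yr.
Box B: F(B→C) = (243.21 + 129.4) − 199.7 = 172.91 t/yr.
Box C: F(C→D) = (172.91 + 87.31) − 118.5 = 141.72 t/yr.
Box D throughput = its input = 141.72 t/yr; τ = 1575 / 141.72 = 11.11 yr.

11.1 yr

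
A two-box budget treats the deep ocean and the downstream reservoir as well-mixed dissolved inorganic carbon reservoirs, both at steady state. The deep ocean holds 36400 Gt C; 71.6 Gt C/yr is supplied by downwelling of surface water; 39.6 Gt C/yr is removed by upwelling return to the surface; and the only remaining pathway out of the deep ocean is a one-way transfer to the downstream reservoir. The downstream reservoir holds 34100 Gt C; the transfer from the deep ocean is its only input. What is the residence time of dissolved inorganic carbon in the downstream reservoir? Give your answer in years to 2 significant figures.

1100 yr

Balance the deep ocean: ΣF_in = 71.600 Gt C/yr.
Transfer to the downstream reservoir = ΣF_in − (39.6) = 32.000 Gt C/yr.
At steady state the output of the downstream reservoir equals its input, 32.000 Gt C/yr.
τ = M / F = 34100 / 32.000 = 1066 yr.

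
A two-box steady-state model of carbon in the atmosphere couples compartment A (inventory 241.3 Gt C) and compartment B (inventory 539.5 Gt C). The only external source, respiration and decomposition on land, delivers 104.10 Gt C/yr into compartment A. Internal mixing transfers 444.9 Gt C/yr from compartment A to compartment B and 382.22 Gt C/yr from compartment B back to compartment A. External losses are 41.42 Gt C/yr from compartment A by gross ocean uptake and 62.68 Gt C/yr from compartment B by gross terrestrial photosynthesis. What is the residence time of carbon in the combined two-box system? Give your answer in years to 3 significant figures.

7.50 yr

Treat the two boxes together as one reservoir: the mixing fluxes between them are internal recycling, so τ = ΣM / Σ(external losses).
M_total = 241.3 + 539.5 = 780.80 Gt C.
ΣF_external_out = 41.42 + 62.68 = 104.10 Gt C/yr.
τ = M_total / ΣF_ext = 780.80 / 104.10 = 7.500 yr.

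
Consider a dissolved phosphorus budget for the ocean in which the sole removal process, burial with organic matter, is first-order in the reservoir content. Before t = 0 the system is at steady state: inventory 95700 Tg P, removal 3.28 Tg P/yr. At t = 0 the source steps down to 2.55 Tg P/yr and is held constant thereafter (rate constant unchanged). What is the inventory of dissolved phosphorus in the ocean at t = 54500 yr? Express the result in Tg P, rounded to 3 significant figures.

τ = M₀/F₀ = 95700/3.28 = 29180 yr; rate constant k = 1/τ.
New steady state M_∞ = F₁/k = F₁·τ = 2.55 × 29180 = 74401 Tg P.
M(t) = M_∞ + (M₀ − M_∞)·e^(−t/τ); t/τ = 54500/29180 = 1.868, so e^(−t/τ) = 0.1544.
M(t) = 74401 + 21300 × 0.1544 = 77690 Tg P.

77700 Tg P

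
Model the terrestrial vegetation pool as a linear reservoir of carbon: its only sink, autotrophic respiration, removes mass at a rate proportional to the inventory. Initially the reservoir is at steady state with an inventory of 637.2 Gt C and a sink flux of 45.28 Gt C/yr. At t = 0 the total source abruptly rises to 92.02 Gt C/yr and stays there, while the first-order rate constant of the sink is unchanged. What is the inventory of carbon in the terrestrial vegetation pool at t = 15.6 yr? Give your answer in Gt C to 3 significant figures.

Residence time τ = M₀/F₀ = 14.07 yr. The eventual steady state is M_∞ = M₀·(F₁/F₀) = 637.2 × 92.02/45.28 = 1294.9 Gt C.
The anomaly ΔM(t) = M(t) − M_∞ decays as ΔM₀·e^(−t/τ) with ΔM₀ = 637.2 − 1294.9 = −657.7 Gt C.
At t = 15.6 yr, e^(−t/τ) = e^(−1.109) = 0.3300, so ΔM = −217.1 Gt C and M = 1294.9 − 217.1 = 1077.9 Gt C.

1080 Gt C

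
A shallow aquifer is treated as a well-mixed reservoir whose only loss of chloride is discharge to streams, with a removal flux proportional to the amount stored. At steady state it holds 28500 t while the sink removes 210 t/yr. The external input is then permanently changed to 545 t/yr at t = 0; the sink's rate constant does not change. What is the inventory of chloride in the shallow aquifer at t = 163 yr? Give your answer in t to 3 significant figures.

60300 t

The sink rate constant is k = F₀/M₀ = 210/28500 = 0.007368 yr⁻¹.
Solving dM/dt = F₁ − kM with M(0) = M₀ gives M(t) = F₁/k + (M₀ − F₁/k)·e^(−kt).
F₁/k = 545/0.007368 = 73964 t; kt = 0.007368 × 163 = 1.201, e^(−kt) = 0.3009.
M(163) = 73964 + (28500 − 73964) × 0.3009 = 73964 − 13680 = 60285 t.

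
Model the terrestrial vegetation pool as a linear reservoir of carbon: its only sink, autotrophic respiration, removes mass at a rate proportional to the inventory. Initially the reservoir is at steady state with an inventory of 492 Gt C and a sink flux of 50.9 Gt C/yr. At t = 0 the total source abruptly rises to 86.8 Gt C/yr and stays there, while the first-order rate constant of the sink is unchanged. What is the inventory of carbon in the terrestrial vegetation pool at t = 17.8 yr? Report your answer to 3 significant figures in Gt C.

784 Gt C

The sink rate constant is k = F₀/M₀ = 50.9/492 = 0.1035 yr⁻¹.
Solving dM/dt = F₁ − kM with M(0) = M₀ gives M(t) = F₁/k + (M₀ − F₁/k)·e^(−kt).
F₁/k = 86.8/0.1035 = 839.01 Gt C; kt = 0.1035 × 17.8 = 1.842, e^(−kt) = 0.1586.
M(17.8) = 839.01 + (492 − 839.01) × 0.1586 = 839.01 − 55.03 = 783.98 Gt C.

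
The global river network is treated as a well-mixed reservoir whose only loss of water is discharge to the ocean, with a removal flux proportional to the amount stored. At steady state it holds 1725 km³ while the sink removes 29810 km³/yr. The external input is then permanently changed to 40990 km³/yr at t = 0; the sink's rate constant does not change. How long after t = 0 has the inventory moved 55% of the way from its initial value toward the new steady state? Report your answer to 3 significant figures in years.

0.0462 yr

τ = M₀/F₀ = 1725/29810 = 0.05787 yr.
The remaining gap fraction is e^(−t/τ); 55% covered ⇒ e^(−t/τ) = 0.450.
t = −τ ln(0.450) = 0.05787 × 0.7985 = 0.04621 yr.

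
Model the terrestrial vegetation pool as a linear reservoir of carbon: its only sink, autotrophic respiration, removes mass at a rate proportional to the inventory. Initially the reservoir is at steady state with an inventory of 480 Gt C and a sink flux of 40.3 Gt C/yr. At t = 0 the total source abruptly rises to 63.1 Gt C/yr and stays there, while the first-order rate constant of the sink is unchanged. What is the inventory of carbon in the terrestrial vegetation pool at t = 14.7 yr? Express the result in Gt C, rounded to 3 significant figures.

673 Gt C

τ = M₀/F₀ = 480/40.3 = 11.91 yr; rate constant k = 1/τ.
New steady state M_∞ = F₁/k = F₁·τ = 63.1 × 11.91 = 751.56 Gt C.
M(t) = M_∞ + (M₀ − M_∞)·e^(−t/τ); t/τ = 14.7/11.91 = 1.234, so e^(−t/τ) = 0.2911.
M(t) = 751.56 − 271.6 × 0.2911 = 672.52 Gt C.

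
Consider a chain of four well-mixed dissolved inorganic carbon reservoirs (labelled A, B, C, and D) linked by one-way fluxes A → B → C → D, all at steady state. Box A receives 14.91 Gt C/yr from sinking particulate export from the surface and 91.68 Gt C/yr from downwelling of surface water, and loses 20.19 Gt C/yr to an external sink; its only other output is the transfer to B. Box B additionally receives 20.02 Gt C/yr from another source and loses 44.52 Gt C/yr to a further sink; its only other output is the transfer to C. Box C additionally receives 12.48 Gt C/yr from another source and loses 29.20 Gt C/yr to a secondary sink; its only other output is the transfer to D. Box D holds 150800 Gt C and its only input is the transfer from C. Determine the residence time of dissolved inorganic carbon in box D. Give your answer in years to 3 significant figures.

3340 yr

Box A: F(A→B) = (14.91 + 91.68) − 20.19 = 86.400 Gt C/yr.
Box B: F(B→C) = (86.400 + 20.02) − 44.52 = 61.900 Gt C/yr.
Box C: F(C→D) = (61.900 + 12.48) − 29.20 = 45.180 Gt C/yr.
Box D throughput = its input = 45.180 Gt C/yr; τ = 150800 / 45.180 = 3338 yr.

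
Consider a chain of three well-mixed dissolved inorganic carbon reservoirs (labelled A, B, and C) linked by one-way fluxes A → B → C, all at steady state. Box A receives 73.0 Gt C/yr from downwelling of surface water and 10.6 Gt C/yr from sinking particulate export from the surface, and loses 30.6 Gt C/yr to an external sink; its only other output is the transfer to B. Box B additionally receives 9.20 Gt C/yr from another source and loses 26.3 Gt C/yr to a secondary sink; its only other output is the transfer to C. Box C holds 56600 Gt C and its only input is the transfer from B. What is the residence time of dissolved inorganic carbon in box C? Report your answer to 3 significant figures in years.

1580 yr

Box A: F(A→B) = (73.0 + 10.6) − 30.6 = 53.000 Gt C/yr.
Box B: F(B→C) = (53.000 + 9.20) − 26.3 = 35.900 Gt C/yr.
Box C throughput = its input = 35.900 Gt C/yr; τ = 56600 / 35.900 = 1577 yr.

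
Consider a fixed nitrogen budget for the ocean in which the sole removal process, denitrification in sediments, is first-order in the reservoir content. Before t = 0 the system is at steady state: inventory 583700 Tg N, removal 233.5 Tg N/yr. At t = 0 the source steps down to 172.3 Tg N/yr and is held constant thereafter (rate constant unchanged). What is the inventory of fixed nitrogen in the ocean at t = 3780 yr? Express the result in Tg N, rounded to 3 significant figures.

464000 Tg N

The sink rate constant is k = F₀/M₀ = 233.5/583700 = 0.0004000 yr⁻¹.
Solving dM/dt = F₁ − kM with M(0) = M₀ gives M(t) = F₁/k + (M₀ − F₁/k)·e^(−kt).
F₁/k = 172.3/0.0004000 = 430710 Tg N; kt = 0.0004000 × 3780 = 1.512, e^(−kt) = 0.2204.
M(3780) = 430710 + (583700 − 430710) × 0.2204 = 430710 + 33720 = 464440 Tg N.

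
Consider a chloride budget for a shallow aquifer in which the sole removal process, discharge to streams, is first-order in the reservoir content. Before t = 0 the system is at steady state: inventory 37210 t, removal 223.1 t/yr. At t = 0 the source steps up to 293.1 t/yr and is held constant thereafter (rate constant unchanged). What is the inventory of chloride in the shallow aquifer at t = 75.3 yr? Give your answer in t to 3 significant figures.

41500 t

τ = M₀/F₀ = 37210/223.1 = 166.8 yr; rate constant k = 1/τ.
New steady state M_∞ = F₁/k = F₁·τ = 293.1 × 166.8 = 48885 t.
M(t) = M_∞ + (M₀ − M_∞)·e^(−t/τ); t/τ = 75.3/166.8 = 0.4515, so e^(−t/τ) = 0.6367.
M(t) = 48885 − 11680 × 0.6367 = 41452 t.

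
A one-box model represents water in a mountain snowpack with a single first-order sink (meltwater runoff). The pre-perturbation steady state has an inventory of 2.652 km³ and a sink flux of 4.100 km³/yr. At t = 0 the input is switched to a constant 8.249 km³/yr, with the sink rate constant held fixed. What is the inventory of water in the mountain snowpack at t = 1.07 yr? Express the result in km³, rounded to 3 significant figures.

4.82 km³

The sink rate constant is k = F₀/M₀ = 4.100/2.652 = 1.546 yr⁻¹.
Solving dM/dt = F₁ − kM with M(0) = M₀ gives M(t) = F₁/k + (M₀ − F₁/k)·e^(−kt).
F₁/k = 8.249/1.546 = 5.3357 km³; kt = 1.546 × 1.07 = 1.654, e^(−kt) = 0.1912.
M(1.07) = 5.3357 + (2.652 − 5.3357) × 0.1912 = 5.3357 − 0.5132 = 4.8225 km³.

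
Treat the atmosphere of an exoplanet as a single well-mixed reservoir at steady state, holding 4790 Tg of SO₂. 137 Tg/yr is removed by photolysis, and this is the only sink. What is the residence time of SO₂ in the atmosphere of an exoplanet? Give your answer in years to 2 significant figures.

τ = M / F = 4790 / 137 = 34.96 yr.

35 yr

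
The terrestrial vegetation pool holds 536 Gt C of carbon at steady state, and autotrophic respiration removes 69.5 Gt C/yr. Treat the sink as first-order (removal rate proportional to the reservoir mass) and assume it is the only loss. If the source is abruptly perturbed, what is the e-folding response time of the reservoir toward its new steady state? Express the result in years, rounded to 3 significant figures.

For a linear reservoir the response time equals the residence time τ = M/F.
τ = 536 / 69.5 = 7.712 yr.

7.71 yr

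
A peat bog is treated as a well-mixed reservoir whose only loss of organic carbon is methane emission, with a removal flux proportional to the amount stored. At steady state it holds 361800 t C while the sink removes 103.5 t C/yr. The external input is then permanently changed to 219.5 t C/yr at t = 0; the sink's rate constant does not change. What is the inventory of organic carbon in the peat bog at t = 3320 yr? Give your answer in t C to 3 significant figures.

τ = M₀/F₀ = 361800/103.5 = 3496 yr; rate constant k = 1/τ.
New steady state M_∞ = F₁/k = F₁·τ = 219.5 × 3496 = 767300 t C.
M(t) = M_∞ + (M₀ − M_∞)·e^(−t/τ); t/τ = 3320/3496 = 0.9498, so e^(−t/τ) = 0.3868.
M(t) = 767300 − 405500 × 0.3868 = 610430 t C.

610000 t C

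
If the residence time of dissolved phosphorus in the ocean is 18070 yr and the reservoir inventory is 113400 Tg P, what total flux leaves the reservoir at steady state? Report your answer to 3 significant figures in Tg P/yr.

6.28 Tg P/yr

F = M / τ = 113400 / 18070 = 6.276 Tg P/yr.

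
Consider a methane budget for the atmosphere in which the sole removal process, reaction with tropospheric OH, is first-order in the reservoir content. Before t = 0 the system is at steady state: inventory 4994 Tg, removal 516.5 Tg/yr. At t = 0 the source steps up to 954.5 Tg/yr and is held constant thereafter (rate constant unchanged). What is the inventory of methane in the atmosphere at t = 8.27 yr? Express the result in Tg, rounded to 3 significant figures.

7430 Tg

The sink rate constant is k = F₀/M₀ = 516.5/4994 = 0.1034 yr⁻¹.
Solving dM/dt = F₁ − kM with M(0) = M₀ gives M(t) = F₁/k + (M₀ − F₁/k)·e^(−kt).
F₁/k = 954.5/0.1034 = 9229.0 Tg; kt = 0.1034 × 8.27 = 0.8553, e^(−kt) = 0.4251.
M(8.27) = 9229.0 + (4994 − 9229.0) × 0.4251 = 9229.0 − 1800 = 7428.5 Tg.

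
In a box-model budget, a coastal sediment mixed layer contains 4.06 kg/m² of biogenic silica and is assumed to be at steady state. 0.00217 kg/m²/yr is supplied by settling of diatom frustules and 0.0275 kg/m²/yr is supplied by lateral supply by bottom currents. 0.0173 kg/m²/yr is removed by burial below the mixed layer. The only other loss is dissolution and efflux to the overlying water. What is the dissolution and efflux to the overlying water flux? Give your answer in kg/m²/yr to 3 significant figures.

At steady state ΣF_in = ΣF_out.
ΣF_in = 0.00217 + 0.0275 = 0.029670 kg/m²/yr.
Dissolution and efflux to the overlying water flux = ΣF_in − (0.0173) = 0.029670 − 0.01730 = 0.01237 kg/m²/yr.

0.0124 kg/m²/yr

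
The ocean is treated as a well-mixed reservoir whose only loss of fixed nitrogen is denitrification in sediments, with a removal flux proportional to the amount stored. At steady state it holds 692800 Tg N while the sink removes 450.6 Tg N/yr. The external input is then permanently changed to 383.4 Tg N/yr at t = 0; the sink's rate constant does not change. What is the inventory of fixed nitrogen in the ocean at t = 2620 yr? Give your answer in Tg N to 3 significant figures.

Residence time τ = M₀/F₀ = 1538 yr. The eventual steady state is M_∞ = M₀·(F₁/F₀) = 692800 × 383.4/450.6 = 589480 Tg N.
The anomaly ΔM(t) = M(t) − M_∞ decays as ΔM₀·e^(−t/τ) with ΔM₀ = 692800 − 589480 = 103300 Tg N.
At t = 2620 yr, e^(−t/τ) = e^(−1.704) = 0.1819, so ΔM = 18800 Tg N and M = 589480 + 18800 = 608280 Tg N.

608000 Tg N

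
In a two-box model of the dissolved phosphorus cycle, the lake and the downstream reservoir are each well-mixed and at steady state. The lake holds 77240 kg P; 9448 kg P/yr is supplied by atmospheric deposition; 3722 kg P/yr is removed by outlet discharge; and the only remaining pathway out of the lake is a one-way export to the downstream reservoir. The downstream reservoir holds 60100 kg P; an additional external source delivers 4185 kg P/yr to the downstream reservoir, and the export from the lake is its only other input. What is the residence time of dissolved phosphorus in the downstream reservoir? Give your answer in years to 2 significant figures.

6.1 yr

Balance the lake: ΣF_in = 9448.0 kg P/yr.
Export to the downstream reservoir = ΣF_in − (3722) = 5726.0 kg P/yr.
Total input to the downstream reservoir = 5726.0 + 4185 = 9911.0 kg P/yr; at steady state this equals its total output.
τ = M / F = 60100 / 9911.0 = 6.064 yr.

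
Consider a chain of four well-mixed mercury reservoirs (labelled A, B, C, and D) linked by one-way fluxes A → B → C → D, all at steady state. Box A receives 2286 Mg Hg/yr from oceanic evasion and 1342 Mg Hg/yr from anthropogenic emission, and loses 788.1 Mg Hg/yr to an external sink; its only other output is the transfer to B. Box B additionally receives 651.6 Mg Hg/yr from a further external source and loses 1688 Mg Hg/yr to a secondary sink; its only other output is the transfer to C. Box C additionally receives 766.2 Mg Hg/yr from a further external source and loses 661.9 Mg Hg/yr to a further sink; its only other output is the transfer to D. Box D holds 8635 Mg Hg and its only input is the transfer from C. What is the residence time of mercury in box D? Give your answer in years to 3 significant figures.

4.53 yr

Box A: F(A→B) = (2286 + 1342) − 788.1 = 2839.9 Mg Hg/yr.
Box B: F(B→C) = (2839.9 + 651.6) − 1688 = 1803.5 Mg Hg/yr.
Box C: F(C→D) = (1803.5 + 766.2) − 661.9 = 1907.8 Mg Hg/yr.
Box D throughput = its input = 1907.8 Mg Hg/yr; τ = 8635 / 1907.8 = 4.526 yr.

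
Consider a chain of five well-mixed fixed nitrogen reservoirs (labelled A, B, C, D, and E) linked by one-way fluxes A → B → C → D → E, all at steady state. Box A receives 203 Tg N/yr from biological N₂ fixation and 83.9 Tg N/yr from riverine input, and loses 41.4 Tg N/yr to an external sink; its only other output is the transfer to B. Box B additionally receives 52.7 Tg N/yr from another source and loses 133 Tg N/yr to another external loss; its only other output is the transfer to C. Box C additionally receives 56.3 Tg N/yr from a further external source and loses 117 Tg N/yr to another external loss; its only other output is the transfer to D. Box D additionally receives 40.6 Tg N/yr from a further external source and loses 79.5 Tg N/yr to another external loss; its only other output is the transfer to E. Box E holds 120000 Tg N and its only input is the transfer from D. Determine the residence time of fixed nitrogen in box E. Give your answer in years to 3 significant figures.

Box A: F(A→B) = (203 + 83.9) − 41.4 = 245.50 Tg N/yr.
Box B: F(B→C) = (245.50 + 52.7) − 133 = 165.20 Tg N/yr.
Box C: F(C→D) = (165.20 + 56.3) − 117 = 104.50 Tg N/yr.
Box D: F(D→E) = (104.50 + 40.6) − 79.5 = 65.600 Tg N/yr.
Box E throughput = its input = 65.600 Tg N/yr; τ = 120000 / 65.600 = 1829 yr.

1830 yr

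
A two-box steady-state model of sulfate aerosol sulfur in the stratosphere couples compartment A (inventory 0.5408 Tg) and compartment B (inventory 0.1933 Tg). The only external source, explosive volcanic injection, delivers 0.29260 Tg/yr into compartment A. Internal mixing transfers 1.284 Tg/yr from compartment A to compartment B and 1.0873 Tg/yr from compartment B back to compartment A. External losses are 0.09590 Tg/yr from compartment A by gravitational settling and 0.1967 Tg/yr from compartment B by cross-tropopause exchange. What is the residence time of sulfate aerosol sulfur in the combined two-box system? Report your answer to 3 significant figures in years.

Treat the two boxes together as one reservoir: the mixing fluxes between them are internal recycling, so τ = ΣM / Σ(external losses).
M_total = 0.5408 + 0.1933 = 0.73410 Tg.
ΣF_external_out = 0.09590 + 0.1967 = 0.29260 Tg/yr.
τ = M_total / ΣF_ext = 0.73410 / 0.29260 = 2.509 yr.

2.51 yr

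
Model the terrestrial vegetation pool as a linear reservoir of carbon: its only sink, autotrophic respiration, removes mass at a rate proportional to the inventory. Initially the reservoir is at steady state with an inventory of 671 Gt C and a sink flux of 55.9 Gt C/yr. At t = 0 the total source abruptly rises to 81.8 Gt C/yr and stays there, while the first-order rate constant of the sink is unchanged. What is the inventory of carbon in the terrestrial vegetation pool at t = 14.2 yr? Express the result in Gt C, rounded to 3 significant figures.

τ = M₀/F₀ = 671/55.9 = 12.00 yr; rate constant k = 1/τ.
New steady state M_∞ = F₁/k = F₁·τ = 81.8 × 12.00 = 981.89 Gt C.
M(t) = M_∞ + (M₀ − M_∞)·e^(−t/τ); t/τ = 14.2/12.00 = 1.183, so e^(−t/τ) = 0.3064.
M(t) = 981.89 − 310.9 × 0.3064 = 886.65 Gt C.

887 Gt C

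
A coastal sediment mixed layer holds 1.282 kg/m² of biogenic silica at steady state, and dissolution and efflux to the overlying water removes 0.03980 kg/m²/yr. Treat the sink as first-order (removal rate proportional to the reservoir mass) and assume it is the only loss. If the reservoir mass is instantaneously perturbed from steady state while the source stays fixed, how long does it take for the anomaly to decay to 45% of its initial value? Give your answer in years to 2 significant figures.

26 yr

For a linear reservoir the anomaly decays as exp(−t/τ) with τ = M/F = 1.282/0.03980 = 32.21 yr.
exp(−t/τ) = 0.45 ⇒ t = −τ ln(0.45) = 32.21 × 0.7985 = 25.72 yr.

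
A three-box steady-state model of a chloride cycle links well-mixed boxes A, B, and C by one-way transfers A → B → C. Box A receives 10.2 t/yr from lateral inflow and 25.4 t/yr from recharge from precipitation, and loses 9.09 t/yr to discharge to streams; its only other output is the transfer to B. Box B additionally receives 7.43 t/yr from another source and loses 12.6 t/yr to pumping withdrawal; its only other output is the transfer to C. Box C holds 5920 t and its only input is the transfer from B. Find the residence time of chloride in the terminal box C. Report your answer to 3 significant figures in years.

277 yr

Box A: F(A→B) = (10.2 + 25.4) − 9.09 = 26.510 t/yr.
Box B: F(B→C) = (26.510 + 7.43) − 12.6 = 21.340 t/yr.
Box C throughput = its input = 21.340 t/yr; τ = 5920 / 21.340 = 277.4 yr.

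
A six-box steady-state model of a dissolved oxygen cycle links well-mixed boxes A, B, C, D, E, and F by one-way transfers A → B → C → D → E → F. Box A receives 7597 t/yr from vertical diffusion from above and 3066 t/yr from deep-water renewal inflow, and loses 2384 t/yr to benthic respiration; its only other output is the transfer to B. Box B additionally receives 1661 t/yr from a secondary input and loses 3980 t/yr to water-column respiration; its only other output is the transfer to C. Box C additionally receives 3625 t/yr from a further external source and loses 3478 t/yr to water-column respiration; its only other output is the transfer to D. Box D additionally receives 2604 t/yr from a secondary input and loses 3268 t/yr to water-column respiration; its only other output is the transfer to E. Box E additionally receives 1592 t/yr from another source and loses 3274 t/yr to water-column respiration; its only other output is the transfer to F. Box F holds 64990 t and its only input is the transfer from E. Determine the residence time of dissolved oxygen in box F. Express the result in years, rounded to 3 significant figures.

17.3 yr

Box A: F(A→B) = (7597 + 3066) − 2384 = 8279.0 t/yr.
Box B: F(B→C) = (8279.0 + 1661) − 3980 = 5960.0 t/yr.
Box C: F(C→D) = (5960.0 + 3625) − 3478 = 6107.0 t/yr.
Box D: F(D→E) = (6107.0 + 2604) − 3268 = 5443.0 t/yr.
Box E: F(E→F) = (5443.0 + 1592) − 3274 = 3761.0 t/yr.
Box F throughput = its input = 3761.0 t/yr; τ = 64990 / 3761.0 = 17.28 yr.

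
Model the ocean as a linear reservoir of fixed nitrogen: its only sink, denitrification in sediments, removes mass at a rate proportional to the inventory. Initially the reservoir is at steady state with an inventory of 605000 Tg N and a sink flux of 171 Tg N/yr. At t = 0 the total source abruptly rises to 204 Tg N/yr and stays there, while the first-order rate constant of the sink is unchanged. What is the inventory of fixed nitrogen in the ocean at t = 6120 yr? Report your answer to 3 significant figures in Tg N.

τ = M₀/F₀ = 605000/171 = 3538 yr; rate constant k = 1/τ.
New steady state M_∞ = F₁/k = F₁·τ = 204 × 3538 = 721750 Tg N.
M(t) = M_∞ + (M₀ − M_∞)·e^(−t/τ); t/τ = 6120/3538 = 1.730, so e^(−t/τ) = 0.1773.
M(t) = 721750 − 116800 × 0.1773 = 701050 Tg N.

701000 Tg N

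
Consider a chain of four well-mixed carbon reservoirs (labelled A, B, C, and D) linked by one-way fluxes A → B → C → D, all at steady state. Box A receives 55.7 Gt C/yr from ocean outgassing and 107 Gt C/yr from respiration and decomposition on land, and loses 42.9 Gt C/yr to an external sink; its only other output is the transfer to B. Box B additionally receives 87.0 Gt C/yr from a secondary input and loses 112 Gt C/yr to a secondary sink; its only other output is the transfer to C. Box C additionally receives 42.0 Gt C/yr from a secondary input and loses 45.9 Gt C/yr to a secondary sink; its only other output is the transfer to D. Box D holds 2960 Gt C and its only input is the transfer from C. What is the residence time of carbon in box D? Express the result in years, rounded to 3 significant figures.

Box A: F(A→B) = (55.7 + 107) − 42.9 = 119.80 Gt C/yr.
Box B: F(B→C) = (119.80 + 87.0) − 112 = 94.800 Gt C/yr.
Box C: F(C→D) = (94.800 + 42.0) − 45.9 = 90.900 Gt C/yr.
Box D throughput = its input = 90.900 Gt C/yr; τ = 2960 / 90.900 = 32.56 yr.

32.6 yr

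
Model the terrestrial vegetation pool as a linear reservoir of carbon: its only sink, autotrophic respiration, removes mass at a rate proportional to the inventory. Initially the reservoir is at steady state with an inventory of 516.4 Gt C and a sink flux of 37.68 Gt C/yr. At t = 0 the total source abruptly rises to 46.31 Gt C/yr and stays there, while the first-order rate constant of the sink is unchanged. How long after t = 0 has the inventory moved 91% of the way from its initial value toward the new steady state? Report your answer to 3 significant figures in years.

τ = M₀/F₀ = 516.4/37.68 = 13.70 yr.
The remaining gap fraction is e^(−t/τ); 91% covered ⇒ e^(−t/τ) = 0.0900.
t = −τ ln(0.0900) = 13.70 × 2.408 = 33.00 yr.

33.0 yr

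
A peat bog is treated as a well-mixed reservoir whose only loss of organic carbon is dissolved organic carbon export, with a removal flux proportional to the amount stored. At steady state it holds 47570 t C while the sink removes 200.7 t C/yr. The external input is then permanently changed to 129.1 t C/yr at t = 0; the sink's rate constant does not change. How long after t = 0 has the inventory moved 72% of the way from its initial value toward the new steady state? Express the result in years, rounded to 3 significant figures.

302 yr

τ = M₀/F₀ = 47570/200.7 = 237.0 yr.
The remaining gap fraction is e^(−t/τ); 72% covered ⇒ e^(−t/τ) = 0.280.
t = −τ ln(0.280) = 237.0 × 1.273 = 301.7 yr.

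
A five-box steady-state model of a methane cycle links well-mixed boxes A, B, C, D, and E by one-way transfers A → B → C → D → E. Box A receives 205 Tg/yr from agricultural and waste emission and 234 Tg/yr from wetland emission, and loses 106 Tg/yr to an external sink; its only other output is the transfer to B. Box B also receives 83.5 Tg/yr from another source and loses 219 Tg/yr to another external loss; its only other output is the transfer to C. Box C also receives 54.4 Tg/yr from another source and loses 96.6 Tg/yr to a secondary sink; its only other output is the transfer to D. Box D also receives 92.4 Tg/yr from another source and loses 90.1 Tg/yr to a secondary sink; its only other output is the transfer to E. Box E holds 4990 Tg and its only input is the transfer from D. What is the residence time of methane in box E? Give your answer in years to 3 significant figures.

31.7 yr

Box A: F(A→B) = (205 + 234) − 106 = 333.00 Tg/yr.
Box B: F(B→C) = (333.00 + 83.5) − 219 = 197.50 Tg/yr.
Box C: F(C→D) = (197.50 + 54.4) − 96.6 = 155.30 Tg/yr.
Box D: F(D→E) = (155.30 + 92.4) − 90.1 = 157.60 Tg/yr.
Box E throughput = its input = 157.60 Tg/yr; τ = 4990 / 157.60 = 31.66 yr.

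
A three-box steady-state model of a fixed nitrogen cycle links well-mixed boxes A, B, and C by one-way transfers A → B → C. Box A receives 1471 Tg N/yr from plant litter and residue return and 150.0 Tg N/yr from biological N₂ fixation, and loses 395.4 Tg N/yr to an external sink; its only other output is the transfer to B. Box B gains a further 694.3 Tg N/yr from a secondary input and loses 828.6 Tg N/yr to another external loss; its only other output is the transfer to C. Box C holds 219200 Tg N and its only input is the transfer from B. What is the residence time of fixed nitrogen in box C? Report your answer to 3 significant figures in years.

201 yr

Box A: F(A→B) = (1471 + 150.0) − 395.4 = 1225.6 Tg N/yr.
Box B: F(B→C) = (1225.6 + 694.3) − 828.6 = 1091.3 Tg N/yr.
Box C throughput = its input = 1091.3 Tg N/yr; τ = 219200 / 1091.3 = 200.9 yr.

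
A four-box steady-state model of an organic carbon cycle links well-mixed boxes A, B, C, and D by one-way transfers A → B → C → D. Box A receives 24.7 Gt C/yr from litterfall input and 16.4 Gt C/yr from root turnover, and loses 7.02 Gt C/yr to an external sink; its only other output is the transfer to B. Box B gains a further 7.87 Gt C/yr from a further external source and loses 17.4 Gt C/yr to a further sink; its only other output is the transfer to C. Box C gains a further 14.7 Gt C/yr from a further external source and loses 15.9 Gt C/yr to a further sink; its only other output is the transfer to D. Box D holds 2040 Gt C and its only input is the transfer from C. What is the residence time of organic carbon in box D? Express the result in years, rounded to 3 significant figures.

Box A: F(A→B) = (24.7 + 16.4) − 7.02 = 34.080 Gt C/yr.
Box B: F(B→C) = (34.080 + 7.87) − 17.4 = 24.550 Gt C/yr.
Box C: F(C→D) = (24.550 + 14.7) − 15.9 = 23.350 Gt C/yr.
Box D throughput = its input = 23.350 Gt C/yr; τ = 2040 / 23.350 = 87.37 yr.

87.4 yr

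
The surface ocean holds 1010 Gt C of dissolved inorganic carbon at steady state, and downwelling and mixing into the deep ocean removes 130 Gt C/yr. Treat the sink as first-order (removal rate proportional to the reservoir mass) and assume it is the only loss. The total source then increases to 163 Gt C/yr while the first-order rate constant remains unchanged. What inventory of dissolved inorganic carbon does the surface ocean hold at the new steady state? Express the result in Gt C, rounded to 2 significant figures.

Rate constant k = F/M = 130 / 1010 = 0.1287 yr⁻¹.
At the new steady state, source = k·M_new ⇒ M_new = 163 / 0.1287 = 1266 Gt C.
(Equivalently M_new = M × F_new/F_old = 1010 × 163/130.)

1300 Gt C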